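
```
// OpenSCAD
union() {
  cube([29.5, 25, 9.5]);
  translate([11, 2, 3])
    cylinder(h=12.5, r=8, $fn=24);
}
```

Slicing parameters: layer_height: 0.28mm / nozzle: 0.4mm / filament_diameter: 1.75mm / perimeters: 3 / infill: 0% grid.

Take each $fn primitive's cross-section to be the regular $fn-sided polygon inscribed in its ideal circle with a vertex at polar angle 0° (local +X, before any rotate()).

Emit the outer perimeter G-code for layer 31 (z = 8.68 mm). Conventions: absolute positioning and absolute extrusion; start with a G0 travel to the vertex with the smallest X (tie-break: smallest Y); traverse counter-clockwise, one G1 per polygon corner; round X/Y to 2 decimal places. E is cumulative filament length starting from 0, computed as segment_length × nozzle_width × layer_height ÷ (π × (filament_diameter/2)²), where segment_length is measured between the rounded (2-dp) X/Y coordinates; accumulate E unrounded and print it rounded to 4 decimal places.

G0 X0.00 Y0.00 Z8.68
G1 X3.26 Y0.00 E0.1518
G1 X3.27 Y-0.07 E0.1551
G1 X4.07 Y-2.00 E0.2524
G1 X5.34 Y-3.66 E0.3497
G1 X7.00 Y-4.93 E0.4470
G1 X8.93 Y-5.73 E0.5443
G1 X11.00 Y-6.00 E0.6415
G1 X13.07 Y-5.73 E0.7387
G1 X15.00 Y-4.93 E0.8360
G1 X16.66 Y-3.66 E0.9333
G1 X17.93 Y-2.00 E1.0306
G1 X18.73 Y-0.07 E1.1279
G1 X18.74 Y0.00 E1.1312
G1 X29.50 Y0.00 E1.6323
G1 X29.50 Y25.00 E2.7964
G1 X0.00 Y25.00 E4.1700
G1 X0.00 Y0.00 E5.3341

At z = 8.68 mm: the cube (footprint 29.5×25) is included at this height; the r=8 cylinder at (11, 2) gives a regular 24-gon of circumradius 8 (constant along its height); Taking the union: the regions partially overlap (shared area 130.86 mm²), so overlapping operands fuse into one piece — 1 connected region. The outline is a single polygon with 17 vertices. Extrusion per mm of travel: 0.4 × 0.28 / (π × 0.875²) = 0.046564. Accumulating E over each segment gives final E = 5.3341.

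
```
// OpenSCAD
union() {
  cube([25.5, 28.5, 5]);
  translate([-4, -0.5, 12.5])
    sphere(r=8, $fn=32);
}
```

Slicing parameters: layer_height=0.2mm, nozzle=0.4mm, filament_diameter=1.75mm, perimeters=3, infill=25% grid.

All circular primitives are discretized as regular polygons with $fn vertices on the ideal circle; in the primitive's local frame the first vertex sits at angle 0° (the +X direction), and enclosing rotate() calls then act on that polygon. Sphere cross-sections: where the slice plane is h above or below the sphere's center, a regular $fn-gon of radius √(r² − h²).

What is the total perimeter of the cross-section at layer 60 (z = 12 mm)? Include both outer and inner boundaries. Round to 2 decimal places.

At z = 12 mm: the cube is not intersected at this z (z outside [0, 5]); the sphere at (-4, -0.5): section is a regular 32-gon, circumradius = √(r²−h²) = √(8²−0.5²) = 7.984 (perimeter = 2·32·7.984·sin(180°/32) = 50.09 mm); Merging all regions: only the r=8 sphere at (-4, -0.5) is present, so the union is just that shape — boundary = 50.09 mm. Overall, the cross-section is a single solid region. Total boundary length (outer) = 50.09 mm.

50.09 mm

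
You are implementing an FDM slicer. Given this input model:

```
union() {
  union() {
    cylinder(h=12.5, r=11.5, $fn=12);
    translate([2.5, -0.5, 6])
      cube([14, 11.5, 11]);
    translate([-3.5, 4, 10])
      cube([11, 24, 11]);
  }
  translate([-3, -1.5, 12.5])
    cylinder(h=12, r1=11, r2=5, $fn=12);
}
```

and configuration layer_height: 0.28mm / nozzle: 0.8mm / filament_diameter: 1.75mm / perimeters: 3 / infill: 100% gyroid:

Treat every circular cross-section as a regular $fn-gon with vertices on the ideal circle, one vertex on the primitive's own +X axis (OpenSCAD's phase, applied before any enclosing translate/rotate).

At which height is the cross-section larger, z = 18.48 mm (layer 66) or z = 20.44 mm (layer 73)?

layer 66 (z = 18.48 mm)

Layer 66 (z = 18.48): the cylinder is absent (z outside [0, 12.5]); the cube at (2.5, -0.5) is not intersected at this z (z outside [6, 17]); the 11×24 cube at (-3.5, 4) contributes its full rectangle (area 264.00 mm²); Taking the union: only the 11×24 cube at (-3.5, 4) is present, so the union is just that shape — area = 264.00 mm²; the cone at (-3, -1.5): at t=0.498 of its height the radius interpolates to r₁+(r₂−r₁)t = 8.010, giving a regular 12-gon of that circumradius (area = (12/2)·8.010²·sin(360°/12) = 192.48 mm²); Merging all regions: the regions partially overlap — summed areas 456.48 mm² minus the doubly-counted overlap 10.16 mm² gives 446.32 mm² — area = 446.32 mm². So its area = 446.32 mm². Layer 73 (z = 20.44): the cylinder does not reach this height (z outside [0, 12.5]); the cube at (2.5, -0.5) does not reach this height (z outside [6, 17]); the cube at (-3.5, 4) (footprint 11×24) is included at this height (area 264.00 mm²); Merging all regions: only the 11×24 cube at (-3.5, 4) is present, so the union is just that shape — area = 264.00 mm²; the cone at (-3, -1.5) contributes a regular 12-gon of circumradius 7.030 (interpolated between r1=11 and r2=5 at t=0.662) (area = (12/2)·7.030²·sin(360°/12) = 148.26 mm²); Combining (union): the regions partially overlap — summed areas 412.26 mm² minus the doubly-counted overlap 4.63 mm² gives 407.64 mm² — area = 407.64 mm². So its area = 407.64 mm². Layer 66 is larger (446.32 vs 407.64 mm²).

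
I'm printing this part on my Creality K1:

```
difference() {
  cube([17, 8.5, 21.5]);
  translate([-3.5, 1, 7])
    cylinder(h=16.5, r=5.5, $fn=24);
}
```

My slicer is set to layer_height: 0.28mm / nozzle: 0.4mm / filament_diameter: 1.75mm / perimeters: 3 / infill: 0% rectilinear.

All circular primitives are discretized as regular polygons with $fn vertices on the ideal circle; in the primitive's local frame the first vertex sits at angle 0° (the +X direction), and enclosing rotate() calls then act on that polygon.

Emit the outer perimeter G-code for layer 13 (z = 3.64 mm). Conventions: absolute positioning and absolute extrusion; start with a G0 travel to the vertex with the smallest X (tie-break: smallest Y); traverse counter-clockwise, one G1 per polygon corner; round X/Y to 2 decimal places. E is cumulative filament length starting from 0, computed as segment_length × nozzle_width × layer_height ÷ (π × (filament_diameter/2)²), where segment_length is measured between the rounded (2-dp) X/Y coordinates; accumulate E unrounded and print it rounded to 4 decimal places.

G0 X0.00 Y0.00 Z3.64
G1 X17.00 Y0.00 E0.7916
G1 X17.00 Y8.50 E1.1874
G1 X0.00 Y8.50 E1.9790
G1 X0.00 Y0.00 E2.3748

At z = 3.64 mm: the cube (footprint 17×8.5) is included at this height; the cylinder at (-3.5, 1) is absent (z outside [7, 23.5]); Subtracting the remaining from the first: none of the subtracted shapes is present at this height, so the 17×8.5 cube is unchanged — 1 connected region. The outline is a single polygon with 4 vertices. Extrusion per mm of travel: 0.4 × 0.28 / (π × 0.875²) = 0.046564. Accumulating E over each segment gives final E = 2.3748.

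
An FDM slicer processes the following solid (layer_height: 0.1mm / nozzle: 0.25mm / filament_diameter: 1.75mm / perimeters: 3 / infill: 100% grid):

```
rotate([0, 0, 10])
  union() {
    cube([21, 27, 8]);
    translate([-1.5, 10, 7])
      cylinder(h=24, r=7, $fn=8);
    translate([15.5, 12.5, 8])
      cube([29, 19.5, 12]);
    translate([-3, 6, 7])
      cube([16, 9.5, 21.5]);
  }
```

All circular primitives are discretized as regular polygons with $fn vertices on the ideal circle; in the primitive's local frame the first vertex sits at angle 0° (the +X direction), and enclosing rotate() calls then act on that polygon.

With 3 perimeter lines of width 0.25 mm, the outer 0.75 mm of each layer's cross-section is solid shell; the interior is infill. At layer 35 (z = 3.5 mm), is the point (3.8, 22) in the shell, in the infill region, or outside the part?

At z = 3.5 mm: the cube is present — its section is the full 21×27 rectangle; the cylinder at (-1.5, 10) does not reach this height (z outside [7, 31]); the cube at (15.5, 12.5) is not intersected at this z (z outside [8, 20]); the cube at (-3, 6) is absent (z outside [7, 28.5]); Merging all regions: only the 21×27 cube is present, so the union is just that shape — 1 connected region; (whole slice rotated 10° about Z — lengths, areas and connectivity unchanged). Overall, the cross-section is a single solid region. Undo the 10° rotation: the query point maps to (7.563, 21.006) in the un-rotated model frame. The nearest boundary edge runs (21.00, 27.00)→(0.00, 27.00); distance from the point to it = 5.99 mm. The point is inside the cross-section and 5.99 mm from the nearest boundary — more than the 0.75 mm shell width (3 × 0.25), so it's in the infill interior.

infill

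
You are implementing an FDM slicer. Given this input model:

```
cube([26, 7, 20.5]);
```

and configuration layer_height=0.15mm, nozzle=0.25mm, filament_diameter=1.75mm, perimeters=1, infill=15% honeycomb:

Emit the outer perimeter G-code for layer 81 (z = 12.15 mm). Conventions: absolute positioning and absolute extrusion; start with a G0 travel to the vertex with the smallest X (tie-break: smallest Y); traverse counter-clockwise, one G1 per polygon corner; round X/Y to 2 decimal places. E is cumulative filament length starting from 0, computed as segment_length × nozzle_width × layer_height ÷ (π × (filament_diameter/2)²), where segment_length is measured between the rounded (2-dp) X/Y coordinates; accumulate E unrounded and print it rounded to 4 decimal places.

At z = 12.15 mm: the cube is present — its section is the full 26×7 rectangle. The outline is a single polygon with 4 vertices. Extrusion per mm of travel: 0.25 × 0.15 / (π × 0.875²) = 0.015591. Accumulating E over each segment gives final E = 1.0290.

G0 X0.00 Y0.00 Z12.15
G1 X26.00 Y0.00 E0.4054
G1 X26.00 Y7.00 E0.5145
G1 X0.00 Y7.00 E0.9199
G1 X0.00 Y0.00 E1.0290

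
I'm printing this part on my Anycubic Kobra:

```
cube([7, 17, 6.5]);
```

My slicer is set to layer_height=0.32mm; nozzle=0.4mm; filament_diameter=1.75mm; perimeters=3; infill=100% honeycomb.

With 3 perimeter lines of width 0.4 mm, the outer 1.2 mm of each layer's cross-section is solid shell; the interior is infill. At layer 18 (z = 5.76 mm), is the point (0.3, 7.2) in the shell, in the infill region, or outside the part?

At z = 5.76 mm: the cube (footprint 7×17) is included at this height. Overall, the cross-section is a single solid region. The nearest boundary edge runs (0.00, 17.00)→(0.00, 0.00); distance from the point to it = 0.30 mm. The point is inside the cross-section, 0.30 mm from the nearest boundary — within the 1.2 mm shell band (3 × 0.4).

shell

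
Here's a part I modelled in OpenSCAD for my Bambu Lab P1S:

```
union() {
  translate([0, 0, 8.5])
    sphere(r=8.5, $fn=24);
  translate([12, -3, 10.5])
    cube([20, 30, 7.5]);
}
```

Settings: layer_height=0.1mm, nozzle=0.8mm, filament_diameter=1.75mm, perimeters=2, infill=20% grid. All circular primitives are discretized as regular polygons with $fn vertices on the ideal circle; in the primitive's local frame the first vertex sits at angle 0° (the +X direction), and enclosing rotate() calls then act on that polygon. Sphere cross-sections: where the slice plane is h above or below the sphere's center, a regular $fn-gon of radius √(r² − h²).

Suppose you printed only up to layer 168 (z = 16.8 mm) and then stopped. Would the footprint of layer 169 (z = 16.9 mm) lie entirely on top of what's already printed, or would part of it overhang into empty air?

Compare the two slices. At z = 16.8: the sphere: section is a regular 24-gon, circumradius = √(r²−h²) = √(8.5²−8.3²) = 1.833 (area = (24/2)·1.833²·sin(360°/24) = 10.44 mm²); the cube at (12, -3) (footprint 20×30) is included at this height (area 600.00 mm²); Taking the union: the 2 present regions are separate (no shared area or edge), so areas and boundary lengths simply add and each stays a separate island — area = 610.44 mm². At z = 16.9: the r=8.5 sphere contributes a regular 24-gon of circumradius √(8.5²−8.4²) = 1.300 (area = (24/2)·1.300²·sin(360°/24) = 5.25 mm²); the cube at (12, -3) (footprint 20×30) is included at this height (area 600.00 mm²); Taking the union: the 2 present regions are separate (no shared area or edge), so areas and boundary lengths simply add and each stays a separate island — area = 605.25 mm². Checking containment: the cross-section at z = 16.9 is a subset of the cross-section at z = 16.8.

entirely on top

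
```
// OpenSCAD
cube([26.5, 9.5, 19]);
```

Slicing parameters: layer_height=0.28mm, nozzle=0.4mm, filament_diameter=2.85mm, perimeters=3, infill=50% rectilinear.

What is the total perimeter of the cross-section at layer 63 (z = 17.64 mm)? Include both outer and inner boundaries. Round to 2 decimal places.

At z = 17.64 mm: the cube is present — its section is the full 26.5×9.5 rectangle (perimeter 72.00 mm). Overall, the cross-section is a single solid region. Total boundary length (outer) = 72.00 mm.

72.00 mm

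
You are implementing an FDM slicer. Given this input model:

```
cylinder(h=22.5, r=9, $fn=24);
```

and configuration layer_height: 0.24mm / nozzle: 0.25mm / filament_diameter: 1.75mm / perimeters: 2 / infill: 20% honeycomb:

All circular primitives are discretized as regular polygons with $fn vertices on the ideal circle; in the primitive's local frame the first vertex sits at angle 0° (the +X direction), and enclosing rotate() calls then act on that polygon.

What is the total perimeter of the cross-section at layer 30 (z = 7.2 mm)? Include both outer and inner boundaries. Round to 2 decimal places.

56.39 mm

At z = 7.2 mm: the cylinder: section is a regular 24-gon, circumradius r=9 (perimeter = 2·24·9.000·sin(180°/24) = 56.39 mm). Overall, the cross-section is a single solid region. Total boundary length (outer) = 56.39 mm.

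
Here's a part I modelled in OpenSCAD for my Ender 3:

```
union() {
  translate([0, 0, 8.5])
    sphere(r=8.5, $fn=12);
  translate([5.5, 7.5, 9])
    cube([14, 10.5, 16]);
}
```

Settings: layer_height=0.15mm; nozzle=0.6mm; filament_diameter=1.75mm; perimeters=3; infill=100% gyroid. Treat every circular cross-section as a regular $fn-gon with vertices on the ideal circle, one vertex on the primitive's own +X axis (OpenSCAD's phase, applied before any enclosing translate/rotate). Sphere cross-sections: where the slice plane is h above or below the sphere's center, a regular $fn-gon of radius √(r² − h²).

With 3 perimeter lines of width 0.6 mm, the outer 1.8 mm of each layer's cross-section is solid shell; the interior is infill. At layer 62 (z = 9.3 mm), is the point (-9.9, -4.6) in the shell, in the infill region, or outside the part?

outside

At z = 9.3 mm: the r=8.5 sphere contributes a regular 12-gon of circumradius √(8.5²−0.8²) = 8.462; the cube at (5.5, 7.5) (footprint 14×10.5) is included at this height; Taking the union: the 2 present regions are separate (no shared area or edge), so areas and boundary lengths simply add and each stays a separate island — 2 connected regions. Overall, the cross-section has 2 separate islands. The nearest boundary edge runs (-7.33, -4.23)→(-8.46, 0.00); distance from the point to it = 2.58 mm. The point is not inside any of the regions above, so it lies outside the cross-section (2.58 mm from the nearest boundary).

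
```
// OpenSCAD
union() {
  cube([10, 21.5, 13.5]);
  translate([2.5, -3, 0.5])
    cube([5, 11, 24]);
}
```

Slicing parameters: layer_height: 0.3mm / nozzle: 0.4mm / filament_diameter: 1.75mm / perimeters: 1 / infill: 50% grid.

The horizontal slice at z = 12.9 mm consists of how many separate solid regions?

1

At z = 12.9 mm: the cube (footprint 10×21.5) is included at this height; the 5×11 cube at (2.5, -3) contributes its full rectangle; Merging all regions: the regions partially overlap (shared area 40.00 mm²), so overlapping operands fuse into one piece — 1 connected region. The result has 1 disconnected region.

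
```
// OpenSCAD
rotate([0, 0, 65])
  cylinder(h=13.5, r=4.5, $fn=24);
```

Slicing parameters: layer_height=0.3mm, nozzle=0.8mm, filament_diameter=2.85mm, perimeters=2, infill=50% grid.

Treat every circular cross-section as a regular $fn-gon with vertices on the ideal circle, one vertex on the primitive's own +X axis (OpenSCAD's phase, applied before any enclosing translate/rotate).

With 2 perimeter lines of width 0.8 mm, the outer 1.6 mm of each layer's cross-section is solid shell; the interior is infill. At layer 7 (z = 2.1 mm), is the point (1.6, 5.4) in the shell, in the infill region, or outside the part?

outside

At z = 2.1 mm: the r=4.5 cylinder contributes a regular 24-gon of circumradius 4.5; (rotated 65° about Z; rotation is an isometry so areas/perimeters/island counts are preserved). Overall, the cross-section is a single solid region. Undo the 65° rotation: the query point maps to (5.570, 0.832) in the un-rotated model frame. The nearest boundary edge runs (4.50, 0.00)→(4.35, 1.16); distance from the point to it = 1.17 mm. The point is not inside any of the regions above, so it lies outside the cross-section (1.17 mm from the nearest boundary).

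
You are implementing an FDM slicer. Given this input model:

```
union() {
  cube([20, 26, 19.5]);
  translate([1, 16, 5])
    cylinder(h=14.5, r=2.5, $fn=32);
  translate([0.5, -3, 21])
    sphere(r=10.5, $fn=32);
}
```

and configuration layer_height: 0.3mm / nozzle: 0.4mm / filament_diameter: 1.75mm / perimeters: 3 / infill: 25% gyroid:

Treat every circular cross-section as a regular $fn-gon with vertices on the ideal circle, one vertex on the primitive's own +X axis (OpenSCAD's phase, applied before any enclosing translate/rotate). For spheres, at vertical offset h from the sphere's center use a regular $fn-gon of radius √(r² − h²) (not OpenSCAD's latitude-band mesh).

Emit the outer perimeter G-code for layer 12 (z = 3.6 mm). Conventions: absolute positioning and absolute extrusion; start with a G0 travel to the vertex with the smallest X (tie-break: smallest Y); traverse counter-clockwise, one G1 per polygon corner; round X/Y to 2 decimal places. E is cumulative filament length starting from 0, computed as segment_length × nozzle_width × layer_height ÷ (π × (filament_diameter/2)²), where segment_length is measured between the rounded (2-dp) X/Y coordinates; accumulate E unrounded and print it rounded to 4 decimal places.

G0 X0.00 Y0.00 Z3.60
G1 X20.00 Y0.00 E0.9978
G1 X20.00 Y26.00 E2.2949
G1 X0.00 Y26.00 E3.2928
G1 X0.00 Y0.00 E4.5899

At z = 3.6 mm: the cube is present — its section is the full 20×26 rectangle; the cylinder at (1, 16) is not intersected at this z (z outside [5, 19.5]); the sphere at (0.5, -3) is absent (|z−center|=17.400 > r=10.5); Combining (union): only the 20×26 cube is present, so the union is just that shape — 1 connected region. The outline is a single polygon with 4 vertices. Extrusion per mm of travel: 0.4 × 0.3 / (π × 0.875²) = 0.049890. Accumulating E over each segment gives final E = 4.5899.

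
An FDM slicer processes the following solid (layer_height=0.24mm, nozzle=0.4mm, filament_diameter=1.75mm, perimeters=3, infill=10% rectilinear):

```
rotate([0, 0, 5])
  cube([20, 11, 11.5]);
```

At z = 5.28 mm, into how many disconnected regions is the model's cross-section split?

1

At z = 5.28 mm: the 20×11 cube contributes its full rectangle; (rotated 5° about Z; rotation is an isometry so areas/perimeters/island counts are preserved). The result has 1 disconnected region.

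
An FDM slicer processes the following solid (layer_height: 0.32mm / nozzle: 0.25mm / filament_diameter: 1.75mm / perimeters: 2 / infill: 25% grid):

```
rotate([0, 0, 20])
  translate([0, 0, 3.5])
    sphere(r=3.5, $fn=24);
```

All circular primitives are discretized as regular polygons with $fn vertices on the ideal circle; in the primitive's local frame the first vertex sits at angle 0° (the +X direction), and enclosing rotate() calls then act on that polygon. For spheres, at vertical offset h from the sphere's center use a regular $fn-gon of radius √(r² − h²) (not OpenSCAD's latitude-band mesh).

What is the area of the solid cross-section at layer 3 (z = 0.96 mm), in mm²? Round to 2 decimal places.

18.01 mm²

At z = 0.96 mm: the r=3.5 sphere slices to a regular 24-gon of circumradius 2.408 (√(r²−h²) with h=2.54 from center) (area = (24/2)·2.408²·sin(360°/24) = 18.01 mm²); (rotated 20° about Z; rotation is an isometry so areas/perimeters/island counts are preserved). Overall, the cross-section is a single solid region. Net area = 18.01 mm².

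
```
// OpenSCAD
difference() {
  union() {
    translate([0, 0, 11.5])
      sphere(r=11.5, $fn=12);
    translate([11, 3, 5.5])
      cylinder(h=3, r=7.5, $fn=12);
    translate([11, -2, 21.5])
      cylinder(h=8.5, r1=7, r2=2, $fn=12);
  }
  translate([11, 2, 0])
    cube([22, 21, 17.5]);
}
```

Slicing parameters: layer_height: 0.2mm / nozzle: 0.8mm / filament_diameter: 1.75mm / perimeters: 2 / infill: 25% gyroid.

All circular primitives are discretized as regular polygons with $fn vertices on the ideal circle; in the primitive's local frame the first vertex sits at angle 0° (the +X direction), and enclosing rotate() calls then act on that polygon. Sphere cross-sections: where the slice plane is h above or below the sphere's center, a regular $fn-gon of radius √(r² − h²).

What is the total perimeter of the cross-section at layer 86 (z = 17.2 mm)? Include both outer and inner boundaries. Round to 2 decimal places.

At z = 17.2 mm: the sphere: section is a regular 12-gon, circumradius = √(r²−h²) = √(11.5²−5.7²) = 9.988 (perimeter = 2·12·9.988·sin(180°/12) = 62.04 mm); the cylinder at (11, 3) does not reach this height (z outside [5.5, 8.5]); the cone at (11, -2) is not intersected at this z (z outside [21.5, 30]); Taking the union: only the r=11.5 sphere is present, so the union is just that shape — boundary = 62.04 mm; the cube at (11, 2) is present — its section is the full 22×21 rectangle (perimeter 86.00 mm); After the difference (first − rest): starting from the result so far, the 22×21 cube at (11, 2) misses the remaining region (no effect) — boundary = 62.04 mm. Overall, the cross-section is a single solid region. Total boundary length (outer) = 62.04 mm.

62.04 mm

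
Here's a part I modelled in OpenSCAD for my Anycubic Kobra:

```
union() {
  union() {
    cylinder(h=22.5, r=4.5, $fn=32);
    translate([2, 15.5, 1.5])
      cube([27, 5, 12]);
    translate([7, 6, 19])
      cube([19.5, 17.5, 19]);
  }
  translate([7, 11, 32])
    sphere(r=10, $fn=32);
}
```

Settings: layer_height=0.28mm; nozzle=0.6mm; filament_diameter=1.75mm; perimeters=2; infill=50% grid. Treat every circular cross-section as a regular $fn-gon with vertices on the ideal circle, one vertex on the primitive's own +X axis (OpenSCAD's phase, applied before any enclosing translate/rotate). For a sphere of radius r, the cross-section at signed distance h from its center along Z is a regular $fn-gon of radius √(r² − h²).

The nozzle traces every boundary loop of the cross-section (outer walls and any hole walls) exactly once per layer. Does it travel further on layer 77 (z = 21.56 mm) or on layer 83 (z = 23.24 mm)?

Layer 77 (z = 21.56): the cylinder: section is a regular 32-gon, circumradius r=4.5 (perimeter = 2·32·4.500·sin(180°/32) = 28.23 mm); the cube at (2, 15.5) is not intersected at this z (z outside [1.5, 13.5]); the 19.5×17.5 cube at (7, 6) contributes its full rectangle (perimeter 74.00 mm); Combining (union): the 2 present regions are separate (no shared area or edge), so areas and boundary lengths simply add and each stays a separate island — boundary = 102.23 mm; the sphere at (7, 11) is not intersected at this z (|z−center|=10.440 > r=10); Combining (union): only that combined region is present, so the union is just that shape — boundary = 102.23 mm. So its perimeter = 102.23 mm. Layer 83 (z = 23.24): the cylinder is not intersected at this z (z outside [0, 22.5]); the cube at (2, 15.5) does not reach this height (z outside [1.5, 13.5]); the 19.5×17.5 cube at (7, 6) contributes its full rectangle (perimeter 74.00 mm); Taking the union: only the 19.5×17.5 cube at (7, 6) is present, so the union is just that shape — boundary = 74.00 mm; the sphere at (7, 11): section is a regular 32-gon, circumradius = √(r²−h²) = √(10²−8.76²) = 4.823 (perimeter = 2·32·4.823·sin(180°/32) = 30.26 mm); Merging all regions: the regions partially overlap (shared area 36.31 mm²), so the edge portions inside another operand are dropped and the merged outline is re-measured after clipping — boundary = 79.48 mm. So its perimeter = 79.48 mm. Layer 77 is larger (102.23 vs 79.48 mm).

layer 77 (z = 21.56 mm)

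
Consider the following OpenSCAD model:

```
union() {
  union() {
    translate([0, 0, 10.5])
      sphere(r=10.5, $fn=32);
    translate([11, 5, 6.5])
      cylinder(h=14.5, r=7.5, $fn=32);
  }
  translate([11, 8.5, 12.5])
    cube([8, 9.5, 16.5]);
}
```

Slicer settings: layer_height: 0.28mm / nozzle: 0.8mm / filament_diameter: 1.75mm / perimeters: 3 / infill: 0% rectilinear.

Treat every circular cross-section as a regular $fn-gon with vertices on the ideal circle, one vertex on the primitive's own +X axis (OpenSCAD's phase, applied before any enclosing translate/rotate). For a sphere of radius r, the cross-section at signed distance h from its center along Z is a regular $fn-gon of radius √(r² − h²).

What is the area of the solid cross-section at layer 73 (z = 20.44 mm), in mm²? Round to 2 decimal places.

268.59 mm²

At z = 20.44 mm: the r=10.5 sphere contributes a regular 32-gon of circumradius √(10.5²−9.94²) = 3.383 (area = (32/2)·3.383²·sin(360°/32) = 35.73 mm²); the r=7.5 cylinder at (11, 5) gives a regular 32-gon of circumradius 7.5 (constant along its height) (area = (32/2)·7.500²·sin(360°/32) = 175.58 mm²); Merging all regions: the 2 present regions are separate (no shared area or edge), so areas and boundary lengths simply add and each stays a separate island — area = 211.31 mm²; the 8×9.5 cube at (11, 8.5) contributes its full rectangle (area 76.00 mm²); Combining (union): the regions partially overlap — summed areas 287.31 mm² minus the doubly-counted overlap 18.72 mm² gives 268.59 mm² — area = 268.59 mm². Overall, the cross-section has 2 separate islands. Net area = 268.59 mm².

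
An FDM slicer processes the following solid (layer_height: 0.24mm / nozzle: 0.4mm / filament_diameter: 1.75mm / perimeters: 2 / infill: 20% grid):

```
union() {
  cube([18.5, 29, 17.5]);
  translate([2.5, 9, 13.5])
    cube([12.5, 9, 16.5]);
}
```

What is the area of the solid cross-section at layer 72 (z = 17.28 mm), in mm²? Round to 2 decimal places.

At z = 17.28 mm: the cube (footprint 18.5×29) is included at this height (area 536.50 mm²); the cube at (2.5, 9) (footprint 12.5×9) is included at this height (area 112.50 mm²); Merging all regions: the 12.5×9 cube at (2.5, 9) lies entirely inside the 18.5×29 cube, so the union is just the 18.5×29 cube — area = 536.50 mm². Overall, the cross-section is a single solid region. Net area = 536.50 mm².

536.50 mm²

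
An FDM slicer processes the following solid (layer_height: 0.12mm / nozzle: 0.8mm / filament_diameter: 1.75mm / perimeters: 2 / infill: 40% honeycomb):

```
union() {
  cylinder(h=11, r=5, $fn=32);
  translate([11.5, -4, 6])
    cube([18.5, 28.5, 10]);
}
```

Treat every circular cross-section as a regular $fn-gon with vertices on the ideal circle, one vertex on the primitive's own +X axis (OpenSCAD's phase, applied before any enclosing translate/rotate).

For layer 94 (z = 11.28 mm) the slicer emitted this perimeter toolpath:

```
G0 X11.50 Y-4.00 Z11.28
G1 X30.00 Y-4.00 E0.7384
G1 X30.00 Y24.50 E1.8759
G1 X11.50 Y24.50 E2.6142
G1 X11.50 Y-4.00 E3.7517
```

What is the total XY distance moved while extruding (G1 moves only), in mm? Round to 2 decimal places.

94.00 mm

Sum the Euclidean lengths of each G1 segment: total = 94.00 mm.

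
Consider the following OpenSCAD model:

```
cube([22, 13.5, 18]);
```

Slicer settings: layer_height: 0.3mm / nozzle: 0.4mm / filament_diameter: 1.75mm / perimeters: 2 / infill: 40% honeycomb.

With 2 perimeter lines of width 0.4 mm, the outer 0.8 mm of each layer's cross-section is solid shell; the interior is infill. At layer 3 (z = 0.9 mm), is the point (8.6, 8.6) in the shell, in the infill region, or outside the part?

At z = 0.9 mm: the 22×13.5 cube contributes its full rectangle. Overall, the cross-section is a single solid region. The nearest boundary edge runs (22.00, 13.50)→(0.00, 13.50); distance from the point to it = 4.90 mm. The point is inside the cross-section and 4.90 mm from the nearest boundary — more than the 0.8 mm shell width (2 × 0.4), so it's in the infill interior.

infill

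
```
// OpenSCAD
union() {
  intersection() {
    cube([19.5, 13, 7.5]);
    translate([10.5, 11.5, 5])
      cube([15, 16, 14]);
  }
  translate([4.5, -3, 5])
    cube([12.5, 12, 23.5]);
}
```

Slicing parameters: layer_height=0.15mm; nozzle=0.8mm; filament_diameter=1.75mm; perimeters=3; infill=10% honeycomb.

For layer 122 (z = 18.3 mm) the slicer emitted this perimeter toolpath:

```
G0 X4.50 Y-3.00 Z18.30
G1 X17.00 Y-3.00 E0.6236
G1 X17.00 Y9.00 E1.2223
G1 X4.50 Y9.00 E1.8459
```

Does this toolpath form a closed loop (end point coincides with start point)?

Start point (G0): (4.50, -3.00). End point (last G1): the path does not return to the start — open.

no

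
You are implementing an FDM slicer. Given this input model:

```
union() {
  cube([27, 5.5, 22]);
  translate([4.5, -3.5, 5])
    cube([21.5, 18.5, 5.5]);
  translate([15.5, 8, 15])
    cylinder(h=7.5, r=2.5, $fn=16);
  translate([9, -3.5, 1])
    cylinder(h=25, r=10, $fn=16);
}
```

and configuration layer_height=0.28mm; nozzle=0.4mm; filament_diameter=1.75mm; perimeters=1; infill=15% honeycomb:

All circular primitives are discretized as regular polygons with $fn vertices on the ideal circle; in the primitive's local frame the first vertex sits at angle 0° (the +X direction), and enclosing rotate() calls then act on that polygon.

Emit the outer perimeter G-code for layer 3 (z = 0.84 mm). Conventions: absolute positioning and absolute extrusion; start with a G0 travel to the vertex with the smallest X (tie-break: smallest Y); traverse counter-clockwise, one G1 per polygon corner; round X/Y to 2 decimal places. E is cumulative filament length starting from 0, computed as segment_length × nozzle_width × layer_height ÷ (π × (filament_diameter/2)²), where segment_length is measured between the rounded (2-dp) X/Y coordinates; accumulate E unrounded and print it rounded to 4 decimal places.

G0 X0.00 Y0.00 Z0.84
G1 X27.00 Y0.00 E1.2572
G1 X27.00 Y5.50 E1.5133
G1 X0.00 Y5.50 E2.7706
G1 X0.00 Y0.00 E3.0267

At z = 0.84 mm: the cube is present — its section is the full 27×5.5 rectangle; the cube at (4.5, -3.5) does not reach this height (z outside [5, 10.5]); the cylinder at (15.5, 8) is not intersected at this z (z outside [15, 22.5]); the cylinder at (9, -3.5) does not reach this height (z outside [1, 26]); Merging all regions: only the 27×5.5 cube is present, so the union is just that shape — 1 connected region. The outline is a single polygon with 4 vertices. Extrusion per mm of travel: 0.4 × 0.28 / (π × 0.875²) = 0.046564. Accumulating E over each segment gives final E = 3.0267.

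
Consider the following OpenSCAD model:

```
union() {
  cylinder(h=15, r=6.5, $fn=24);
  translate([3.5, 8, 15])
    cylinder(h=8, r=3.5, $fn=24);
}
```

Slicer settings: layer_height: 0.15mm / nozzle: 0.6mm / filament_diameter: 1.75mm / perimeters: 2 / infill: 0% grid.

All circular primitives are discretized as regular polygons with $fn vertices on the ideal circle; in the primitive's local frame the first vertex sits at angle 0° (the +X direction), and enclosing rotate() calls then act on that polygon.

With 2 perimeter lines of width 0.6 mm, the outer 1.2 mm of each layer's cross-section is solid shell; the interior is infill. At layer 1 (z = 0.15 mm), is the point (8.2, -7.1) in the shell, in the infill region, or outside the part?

outside

At z = 0.15 mm: the r=6.5 cylinder gives a regular 24-gon of circumradius 6.5 (constant along its height); the cylinder at (3.5, 8) is absent (z outside [15, 23]); Merging all regions: only the r=6.5 cylinder is present, so the union is just that shape — 1 connected region. Overall, the cross-section is a single solid region. The nearest boundary edge runs (4.60, -4.60)→(5.63, -3.25); distance from the point to it = 4.38 mm. The point is not inside any of the regions above, so it lies outside the cross-section (4.38 mm from the nearest boundary).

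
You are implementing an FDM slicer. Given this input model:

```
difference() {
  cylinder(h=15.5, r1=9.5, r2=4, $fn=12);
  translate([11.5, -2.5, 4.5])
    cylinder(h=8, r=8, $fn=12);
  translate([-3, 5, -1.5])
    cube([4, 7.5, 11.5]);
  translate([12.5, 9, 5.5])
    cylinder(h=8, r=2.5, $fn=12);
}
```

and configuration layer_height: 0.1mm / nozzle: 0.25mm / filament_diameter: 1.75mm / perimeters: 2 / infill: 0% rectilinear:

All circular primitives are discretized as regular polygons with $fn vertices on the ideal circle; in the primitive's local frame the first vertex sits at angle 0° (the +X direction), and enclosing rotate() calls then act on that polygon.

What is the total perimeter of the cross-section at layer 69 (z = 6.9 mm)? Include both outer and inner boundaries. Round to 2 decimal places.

46.62 mm

At z = 6.9 mm: the cone: at t=0.445 of its height the radius interpolates to r₁+(r₂−r₁)t = 7.052, giving a regular 12-gon of that circumradius (perimeter = 2·12·7.052·sin(180°/12) = 43.80 mm); the r=8 cylinder at (11.5, -2.5) contributes a regular 12-gon of circumradius 8 (perimeter = 2·12·8.000·sin(180°/12) = 49.69 mm); the cube at (-3, 5) is present — its section is the full 4×7.5 rectangle (perimeter 23.00 mm); the r=2.5 cylinder at (12.5, 9) contributes a regular 12-gon of circumradius 2.5 (perimeter = 2·12·2.500·sin(180°/12) = 15.53 mm); After the difference (first − rest): starting from the cone, the r=8 cylinder at (11.5, -2.5) partially overlaps it — only the 17.45 mm² overlap (of its 192.00 mm²) is removed, clipping the outline; the 4×7.5 cube at (-3, 5) partially overlaps it — only the 6.87 mm² overlap (of its 30.00 mm²) is removed, clipping the outline; the r=2.5 cylinder at (12.5, 9) misses the remaining region (no effect) — boundary = 46.62 mm. Overall, the cross-section is a single solid region. Total boundary length (outer) = 46.62 mm.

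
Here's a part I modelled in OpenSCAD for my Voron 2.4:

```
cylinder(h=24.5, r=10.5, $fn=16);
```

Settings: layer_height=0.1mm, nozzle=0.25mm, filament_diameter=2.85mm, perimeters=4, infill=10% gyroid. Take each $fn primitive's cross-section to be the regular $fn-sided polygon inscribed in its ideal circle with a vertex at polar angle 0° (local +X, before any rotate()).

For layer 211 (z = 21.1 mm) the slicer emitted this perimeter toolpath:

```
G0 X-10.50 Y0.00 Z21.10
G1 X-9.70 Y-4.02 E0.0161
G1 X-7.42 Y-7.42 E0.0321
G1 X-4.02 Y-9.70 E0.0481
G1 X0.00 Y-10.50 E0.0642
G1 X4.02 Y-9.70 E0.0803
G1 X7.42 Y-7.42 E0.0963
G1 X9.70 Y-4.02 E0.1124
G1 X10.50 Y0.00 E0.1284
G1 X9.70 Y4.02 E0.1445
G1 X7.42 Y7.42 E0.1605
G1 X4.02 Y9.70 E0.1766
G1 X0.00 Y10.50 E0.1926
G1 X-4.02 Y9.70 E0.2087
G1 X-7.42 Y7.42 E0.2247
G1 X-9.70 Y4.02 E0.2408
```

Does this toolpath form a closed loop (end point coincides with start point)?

Start point (G0): (-10.50, 0.00). End point (last G1): the path does not return to the start — open.

no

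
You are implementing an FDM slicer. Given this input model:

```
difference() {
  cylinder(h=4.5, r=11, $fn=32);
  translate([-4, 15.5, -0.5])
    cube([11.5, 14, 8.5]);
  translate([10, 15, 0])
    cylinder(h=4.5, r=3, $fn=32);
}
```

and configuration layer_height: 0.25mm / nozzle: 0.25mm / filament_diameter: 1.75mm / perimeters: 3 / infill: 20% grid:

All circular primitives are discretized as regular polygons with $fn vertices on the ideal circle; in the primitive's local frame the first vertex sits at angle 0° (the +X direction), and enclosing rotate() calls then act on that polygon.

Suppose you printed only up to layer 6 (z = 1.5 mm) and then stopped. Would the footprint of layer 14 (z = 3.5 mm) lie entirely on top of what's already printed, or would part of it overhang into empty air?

Compare the two slices. At z = 1.5: the r=11 cylinder gives a regular 32-gon of circumradius 11 (constant along its height) (area = (32/2)·11.000²·sin(360°/32) = 377.69 mm²); the 11.5×14 cube at (-4, 15.5) contributes its full rectangle (area 161.00 mm²); the r=3 cylinder at (10, 15) gives a regular 32-gon of circumradius 3 (constant along its height) (area = (32/2)·3.000²·sin(360°/32) = 28.09 mm²); Taking the first minus the rest: starting from the r=11 cylinder (377.69 mm²), the 11.5×14 cube at (-4, 15.5) misses the remaining region (no effect); the r=3 cylinder at (10, 15) misses the remaining region (no effect) — area = 377.69 mm². At z = 3.5: the cylinder: section is a regular 32-gon, circumradius r=11 (area = (32/2)·11.000²·sin(360°/32) = 377.69 mm²); the cube at (-4, 15.5) (footprint 11.5×14) is included at this height (area 161.00 mm²); the r=3 cylinder at (10, 15) contributes a regular 32-gon of circumradius 3 (area = (32/2)·3.000²·sin(360°/32) = 28.09 mm²); Taking the first minus the rest: starting from the r=11 cylinder (377.69 mm²), the 11.5×14 cube at (-4, 15.5) misses the remaining region (no effect); the r=3 cylinder at (10, 15) misses the remaining region (no effect) — area = 377.69 mm². Checking containment: the cross-section at z = 3.5 is a subset of the cross-section at z = 1.5.

entirely on top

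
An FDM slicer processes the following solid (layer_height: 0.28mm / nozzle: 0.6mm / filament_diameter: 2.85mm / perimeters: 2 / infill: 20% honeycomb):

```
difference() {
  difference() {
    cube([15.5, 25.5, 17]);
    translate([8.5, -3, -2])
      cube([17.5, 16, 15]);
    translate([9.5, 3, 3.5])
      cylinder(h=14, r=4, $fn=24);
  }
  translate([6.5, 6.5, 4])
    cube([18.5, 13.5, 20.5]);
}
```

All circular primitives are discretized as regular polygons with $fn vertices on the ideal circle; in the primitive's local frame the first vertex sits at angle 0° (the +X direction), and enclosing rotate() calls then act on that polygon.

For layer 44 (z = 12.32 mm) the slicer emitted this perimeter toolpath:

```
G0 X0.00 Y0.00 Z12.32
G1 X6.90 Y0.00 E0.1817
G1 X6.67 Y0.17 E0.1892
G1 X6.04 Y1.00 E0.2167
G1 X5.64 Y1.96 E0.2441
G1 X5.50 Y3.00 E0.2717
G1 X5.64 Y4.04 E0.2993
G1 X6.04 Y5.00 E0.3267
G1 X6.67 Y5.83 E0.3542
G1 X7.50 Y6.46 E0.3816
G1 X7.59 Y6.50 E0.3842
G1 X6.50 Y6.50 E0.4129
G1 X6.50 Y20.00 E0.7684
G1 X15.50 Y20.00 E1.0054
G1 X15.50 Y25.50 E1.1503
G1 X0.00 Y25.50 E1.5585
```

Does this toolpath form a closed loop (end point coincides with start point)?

Start point (G0): (0.00, 0.00). End point (last G1): the path does not return to the start — open.

no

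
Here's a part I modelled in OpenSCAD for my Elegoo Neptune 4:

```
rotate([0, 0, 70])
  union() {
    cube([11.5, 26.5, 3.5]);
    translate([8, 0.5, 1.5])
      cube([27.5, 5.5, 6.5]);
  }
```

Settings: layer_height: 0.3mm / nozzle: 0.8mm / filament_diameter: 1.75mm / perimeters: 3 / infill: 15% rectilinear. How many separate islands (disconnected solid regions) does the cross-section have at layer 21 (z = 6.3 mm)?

1

At z = 6.3 mm: the cube does not reach this height (z outside [0, 3.5]); the 27.5×5.5 cube at (8, 0.5) contributes its full rectangle; Merging all regions: only the 27.5×5.5 cube at (8, 0.5) is present, so the union is just that shape — 1 connected region; (rotated 70° about Z; rotation is an isometry so areas/perimeters/island counts are preserved). Overall, the cross-section is a single solid region. Island count = 1.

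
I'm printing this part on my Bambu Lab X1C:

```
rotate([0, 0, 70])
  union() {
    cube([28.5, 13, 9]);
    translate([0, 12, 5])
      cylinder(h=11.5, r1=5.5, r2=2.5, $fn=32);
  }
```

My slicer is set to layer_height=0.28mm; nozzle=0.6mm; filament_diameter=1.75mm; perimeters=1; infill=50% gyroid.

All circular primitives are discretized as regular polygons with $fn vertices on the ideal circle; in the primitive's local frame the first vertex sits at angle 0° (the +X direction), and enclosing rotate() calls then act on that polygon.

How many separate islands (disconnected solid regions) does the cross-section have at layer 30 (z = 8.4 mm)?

1

At z = 8.4 mm: the 28.5×13 cube contributes its full rectangle; the cone at (0, 12) (r1=5.5→r2=2.5) has section circumradius 4.613 here — a regular 32-gon; Merging all regions: the regions partially overlap (shared area 21.17 mm²), so overlapping operands fuse into one piece — 1 connected region; (whole slice rotated 70° about Z — lengths, areas and connectivity unchanged). Overall, the cross-section is a single solid region. Island count = 1.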